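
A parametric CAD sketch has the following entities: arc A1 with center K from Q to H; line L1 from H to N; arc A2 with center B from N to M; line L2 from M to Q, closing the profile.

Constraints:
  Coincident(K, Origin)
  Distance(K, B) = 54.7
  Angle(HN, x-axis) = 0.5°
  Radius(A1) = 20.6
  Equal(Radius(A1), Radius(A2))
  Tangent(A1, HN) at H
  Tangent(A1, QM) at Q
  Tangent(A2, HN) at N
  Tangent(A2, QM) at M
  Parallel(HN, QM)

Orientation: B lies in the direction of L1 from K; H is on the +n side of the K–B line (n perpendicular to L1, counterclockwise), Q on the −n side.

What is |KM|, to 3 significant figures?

58.5

Tangency of A1 to both parallel lines with radius 20.6 puts H and Q at K ± 20.6·n: H = (-0.180, 20.6), Q = (0.180, -20.6). Equal radii place N and M the same way about B: N = B + 20.6·n = (54.5, 21.1), M = B − 20.6·n = (54.9, -20.1). Then |KM| = |M − K| = 58.5.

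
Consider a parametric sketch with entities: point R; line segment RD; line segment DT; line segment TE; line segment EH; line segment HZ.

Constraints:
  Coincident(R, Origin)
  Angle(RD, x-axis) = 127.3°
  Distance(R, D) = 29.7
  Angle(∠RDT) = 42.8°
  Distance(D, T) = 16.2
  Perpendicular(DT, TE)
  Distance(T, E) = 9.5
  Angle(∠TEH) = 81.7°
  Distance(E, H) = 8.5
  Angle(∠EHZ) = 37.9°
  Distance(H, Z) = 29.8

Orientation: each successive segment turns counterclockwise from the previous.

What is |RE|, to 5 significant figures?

12.055

R is at the origin; RD runs at 127.3° with length 29.7, so D = (-17.998, 23.626). ∠RDT = 42.8° gives DT at -95.500° from the x-axis; with |DT| = 16.2, T = (-19.551, 7.5001). DT is perpendicular to TE, so TE runs at -5.5000°; with |TE| = 9.5, E = (-10.094, 6.5896). Then |RE| = |E − R| = 12.055.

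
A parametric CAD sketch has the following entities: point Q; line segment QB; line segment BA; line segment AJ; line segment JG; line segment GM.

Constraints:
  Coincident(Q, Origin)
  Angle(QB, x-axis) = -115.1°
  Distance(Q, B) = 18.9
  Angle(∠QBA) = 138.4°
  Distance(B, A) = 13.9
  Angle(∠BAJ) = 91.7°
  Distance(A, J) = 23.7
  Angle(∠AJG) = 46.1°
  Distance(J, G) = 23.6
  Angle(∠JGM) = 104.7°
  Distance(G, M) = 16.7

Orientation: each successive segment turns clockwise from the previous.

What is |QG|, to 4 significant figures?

12.20

Q is at the origin; QB runs at -115.1° with length 18.9, so B = (-8.017, -17.12). ∠QBA = 138.4° gives BA at -156.7° from the x-axis; with |BA| = 13.9, A = (-20.78, -22.61). ∠BAJ = 91.7° gives AJ at 115.0° from the x-axis; with |AJ| = 23.7, J = (-30.80, -1.134). ∠AJG = 46.1° gives JG at -18.90° from the x-axis; with |JG| = 23.6, G = (-8.472, -8.778). Then |QG| = |G − Q| = 12.20.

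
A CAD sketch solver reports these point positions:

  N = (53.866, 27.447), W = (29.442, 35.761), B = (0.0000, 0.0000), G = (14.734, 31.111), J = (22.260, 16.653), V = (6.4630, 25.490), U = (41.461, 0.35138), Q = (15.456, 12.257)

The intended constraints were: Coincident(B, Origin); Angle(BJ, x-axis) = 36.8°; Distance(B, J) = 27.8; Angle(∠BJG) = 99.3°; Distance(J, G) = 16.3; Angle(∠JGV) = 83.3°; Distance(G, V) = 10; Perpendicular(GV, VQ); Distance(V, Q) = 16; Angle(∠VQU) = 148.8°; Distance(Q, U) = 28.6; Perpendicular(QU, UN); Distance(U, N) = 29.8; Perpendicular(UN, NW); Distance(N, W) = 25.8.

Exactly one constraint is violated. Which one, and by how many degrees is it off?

Perpendicular(UN, NW) — off by 5.80°.

B = (0.00, 0.00) ✓; BJ at 36.80° ✓; |BJ| = 27.80 ✓; ∠BJG = 99.30° ✓; |JG| = 16.30 ✓; ∠JGV = 83.30° ✓; |GV| = 10.00 ✓; ∠(GV, VQ) = 90.00° ✓; |VQ| = 16.00 ✓; ∠VQU = 148.8° ✓; |QU| = 28.60 ✓; ∠(QU, UN) = 90.00° ✓; |UN| = 29.80 ✓; ∠(UN, NW) = 95.80° ✗; |NW| = 25.80 ✓.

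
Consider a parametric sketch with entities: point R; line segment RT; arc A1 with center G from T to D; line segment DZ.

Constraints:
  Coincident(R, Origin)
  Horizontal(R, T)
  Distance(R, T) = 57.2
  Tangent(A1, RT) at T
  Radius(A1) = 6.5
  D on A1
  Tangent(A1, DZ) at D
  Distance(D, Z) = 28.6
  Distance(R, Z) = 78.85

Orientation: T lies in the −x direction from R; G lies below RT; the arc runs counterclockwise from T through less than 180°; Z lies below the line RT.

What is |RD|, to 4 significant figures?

63.54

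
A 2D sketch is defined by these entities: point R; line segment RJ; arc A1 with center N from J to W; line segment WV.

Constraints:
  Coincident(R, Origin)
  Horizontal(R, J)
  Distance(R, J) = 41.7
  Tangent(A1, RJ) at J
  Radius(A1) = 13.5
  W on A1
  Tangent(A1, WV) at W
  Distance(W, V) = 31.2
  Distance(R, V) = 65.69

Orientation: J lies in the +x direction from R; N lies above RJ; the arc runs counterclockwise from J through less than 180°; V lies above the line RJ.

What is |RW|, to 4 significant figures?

57.33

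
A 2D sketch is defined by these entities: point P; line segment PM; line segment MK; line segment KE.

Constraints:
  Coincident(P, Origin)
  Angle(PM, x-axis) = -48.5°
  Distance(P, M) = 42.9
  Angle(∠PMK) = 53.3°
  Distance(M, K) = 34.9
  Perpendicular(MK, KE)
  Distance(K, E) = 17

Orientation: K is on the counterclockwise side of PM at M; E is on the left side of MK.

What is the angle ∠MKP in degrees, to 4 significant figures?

74.93°

P is at the origin; PM runs at -48.5° with length 42.9, so M = 42.9·(cos -48.5°, sin -48.5°) = (28.43, -32.13). ∠PMK = 53.3°, so MK runs at -48.5° + (180° − 53.3°) = 78.20° from the x-axis; with |MK| = 34.9, K = M + 34.9·(cos 78.20°, sin 78.20°) = (35.56, 2.032). Then cos ∠MKP = KM·KP / (|KM||KP|), giving 74.93°.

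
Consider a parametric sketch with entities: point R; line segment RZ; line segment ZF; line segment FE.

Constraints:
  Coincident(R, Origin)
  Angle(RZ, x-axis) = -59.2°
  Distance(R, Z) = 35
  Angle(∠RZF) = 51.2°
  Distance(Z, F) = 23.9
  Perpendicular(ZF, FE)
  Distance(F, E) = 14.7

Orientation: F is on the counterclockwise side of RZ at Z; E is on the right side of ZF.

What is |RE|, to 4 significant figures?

42.02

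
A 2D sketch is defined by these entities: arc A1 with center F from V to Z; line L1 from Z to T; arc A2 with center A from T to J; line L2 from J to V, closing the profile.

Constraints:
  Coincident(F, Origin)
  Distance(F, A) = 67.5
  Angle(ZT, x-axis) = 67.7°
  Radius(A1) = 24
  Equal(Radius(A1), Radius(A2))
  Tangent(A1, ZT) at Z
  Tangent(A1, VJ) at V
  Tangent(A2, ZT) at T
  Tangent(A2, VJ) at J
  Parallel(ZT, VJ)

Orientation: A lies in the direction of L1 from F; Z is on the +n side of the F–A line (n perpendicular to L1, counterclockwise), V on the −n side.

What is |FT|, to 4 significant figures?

71.64

The slot axis is L1's direction at 67.7°, so u = (cos 67.7°, sin 67.7°) = (0.3795, 0.9252) and n = (−sin 67.7°, cos 67.7°) = (-0.9252, 0.3795). F is at the origin and A lies 67.5 along u from F, so A = 67.5·u = (25.61, 62.45). Tangency of A1 to both parallel lines with radius 24.0 puts Z and V at F ± 24.0·n: Z = (-22.21, 9.107), V = (22.21, -9.107). Equal radii place T and J the same way about A: T = A + 24.0·n = (3.408, 71.56), J = A − 24.0·n = (47.82, 53.34). Then |FT| = |T − F| = 71.64.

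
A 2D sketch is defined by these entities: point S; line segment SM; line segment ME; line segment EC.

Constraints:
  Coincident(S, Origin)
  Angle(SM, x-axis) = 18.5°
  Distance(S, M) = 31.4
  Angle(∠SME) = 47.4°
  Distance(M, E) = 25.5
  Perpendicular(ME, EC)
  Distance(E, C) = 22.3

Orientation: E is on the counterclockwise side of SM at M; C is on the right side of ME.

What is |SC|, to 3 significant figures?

45.6

S is at the origin; SM runs at 18.5° with length 31.4, so M = 31.4·(cos 18.5°, sin 18.5°) = (29.8, 9.96). ∠SME = 47.4°, so ME runs at 18.5° + (180° − 47.4°) = 151° from the x-axis; with |ME| = 25.5, E = M + 25.5·(cos 151°, sin 151°) = (7.45, 22.3). ME is perpendicular to EC; with |EC| = 22.3 on the right of ME, C = E + 22.3·(0.483, 0.875) = (18.2, 41.8). Then |SC| = |C − S| = 45.6.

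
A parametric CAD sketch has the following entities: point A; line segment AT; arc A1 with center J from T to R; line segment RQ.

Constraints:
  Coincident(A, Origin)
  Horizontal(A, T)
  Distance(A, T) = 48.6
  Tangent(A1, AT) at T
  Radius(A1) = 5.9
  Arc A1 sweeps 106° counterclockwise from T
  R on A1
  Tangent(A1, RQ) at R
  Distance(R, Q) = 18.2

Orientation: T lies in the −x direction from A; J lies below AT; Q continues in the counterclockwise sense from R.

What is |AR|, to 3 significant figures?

54.8

A is at the origin; AT is horizontal with |AT| = 48.6 and T on the −x side, so T = (-48.6, 0.00). The tangent condition forces JT to be normal to AT, so J = T + (0, -5.9) = (-48.6, -5.90). On A1, T sits at bearing 90° from J; a 106° counterclockwise sweep puts R at bearing 196°, so R = J + 5.9·(cos 196°, sin 196°) = (-54.3, -7.53). Then |AR| = |R − A| = 54.8.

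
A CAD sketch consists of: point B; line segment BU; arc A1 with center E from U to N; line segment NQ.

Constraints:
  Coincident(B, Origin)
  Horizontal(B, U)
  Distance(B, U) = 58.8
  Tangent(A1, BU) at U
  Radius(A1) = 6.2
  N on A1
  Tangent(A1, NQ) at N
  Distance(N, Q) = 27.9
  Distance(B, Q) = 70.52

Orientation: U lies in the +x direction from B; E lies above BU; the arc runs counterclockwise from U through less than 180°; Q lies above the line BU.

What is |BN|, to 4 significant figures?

65.32

B is at the origin; B and U share the same y with |BU| = 58.8 and U on the +x side, so U = (58.80, 0.000). Tangency of A1 to BU means the radius EU is perpendicular to BU, so E = U + (0, 6.2) = (58.80, 6.200). Since EN ⟂ NQ (tangency), |EQ| = √(6.2² + 27.9²) = 28.58 regardless of where N sits on A1. So Q lies on both circle(B, 70.52) and circle(E, 28.58); the above-BU intersection is Q = (61.41, 34.66). N is the foot of the tangent from Q: N = (64.95, 6.986).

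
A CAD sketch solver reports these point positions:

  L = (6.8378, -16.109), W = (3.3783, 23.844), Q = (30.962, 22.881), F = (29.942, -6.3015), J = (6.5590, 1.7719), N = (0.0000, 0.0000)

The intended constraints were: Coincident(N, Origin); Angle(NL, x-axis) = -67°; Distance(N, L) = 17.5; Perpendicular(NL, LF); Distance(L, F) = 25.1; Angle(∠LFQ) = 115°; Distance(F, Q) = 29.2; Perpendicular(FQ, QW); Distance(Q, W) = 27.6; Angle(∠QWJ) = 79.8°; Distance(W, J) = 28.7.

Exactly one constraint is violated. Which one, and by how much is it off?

Distance(W, J) = 28.7 — off by 6.40.

N = (0.00, 0.00) ✓; NL at -67.00° ✓; |NL| = 17.50 ✓; ∠(NL, LF) = 90.00° ✓; |LF| = 25.10 ✓; ∠LFQ = 115.0° ✓; |FQ| = 29.20 ✓; ∠(FQ, QW) = 90.00° ✓; |QW| = 27.60 ✓; ∠QWJ = 79.80° ✓; |WJ| = 22.30 ✗.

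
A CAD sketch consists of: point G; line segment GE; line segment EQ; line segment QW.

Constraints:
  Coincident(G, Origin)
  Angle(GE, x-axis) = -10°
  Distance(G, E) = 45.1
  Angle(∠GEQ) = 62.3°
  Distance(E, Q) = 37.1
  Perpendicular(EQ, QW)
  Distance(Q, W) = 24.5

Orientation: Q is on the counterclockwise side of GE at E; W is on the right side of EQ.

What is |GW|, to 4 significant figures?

66.42

G is at the origin; GE runs at -10.0° with length 45.1, so E = 45.1·(cos -10.0°, sin -10.0°) = (44.41, -7.832). ∠GEQ = 62.3°, so EQ runs at -10.0° + (180° − 62.3°) = 107.7° from the x-axis; with |EQ| = 37.1, Q = E + 37.1·(cos 107.7°, sin 107.7°) = (33.14, 27.51). The perpendicularity gives QW at right angles to EQ; with |QW| = 24.5 on the right of EQ, W = Q + 24.5·(0.9527, 0.3040) = (56.48, 34.96). Then |GW| = |W − G| = 66.42.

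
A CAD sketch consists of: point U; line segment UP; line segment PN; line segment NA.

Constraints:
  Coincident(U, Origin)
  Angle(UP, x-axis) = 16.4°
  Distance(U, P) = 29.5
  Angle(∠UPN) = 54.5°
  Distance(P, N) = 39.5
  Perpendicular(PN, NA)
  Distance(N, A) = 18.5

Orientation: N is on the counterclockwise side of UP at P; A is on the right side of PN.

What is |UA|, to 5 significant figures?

48.042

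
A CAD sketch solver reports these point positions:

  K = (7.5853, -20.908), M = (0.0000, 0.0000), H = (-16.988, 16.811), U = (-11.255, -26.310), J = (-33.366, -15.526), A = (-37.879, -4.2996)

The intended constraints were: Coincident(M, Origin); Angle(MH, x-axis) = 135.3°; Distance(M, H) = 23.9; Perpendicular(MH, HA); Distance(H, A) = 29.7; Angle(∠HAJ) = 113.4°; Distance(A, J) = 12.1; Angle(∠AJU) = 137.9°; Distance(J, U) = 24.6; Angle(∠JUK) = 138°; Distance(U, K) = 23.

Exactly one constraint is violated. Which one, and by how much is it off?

Distance(U, K) = 23 — off by 3.40.

M = (0.00, 0.00) ✓; MH at 135.3° ✓; |MH| = 23.90 ✓; ∠(MH, HA) = 90.00° ✓; |HA| = 29.70 ✓; ∠HAJ = 113.4° ✓; |AJ| = 12.10 ✓; ∠AJU = 137.9° ✓; |JU| = 24.60 ✓; ∠JUK = 138.0° ✓; |UK| = 19.60 ✗.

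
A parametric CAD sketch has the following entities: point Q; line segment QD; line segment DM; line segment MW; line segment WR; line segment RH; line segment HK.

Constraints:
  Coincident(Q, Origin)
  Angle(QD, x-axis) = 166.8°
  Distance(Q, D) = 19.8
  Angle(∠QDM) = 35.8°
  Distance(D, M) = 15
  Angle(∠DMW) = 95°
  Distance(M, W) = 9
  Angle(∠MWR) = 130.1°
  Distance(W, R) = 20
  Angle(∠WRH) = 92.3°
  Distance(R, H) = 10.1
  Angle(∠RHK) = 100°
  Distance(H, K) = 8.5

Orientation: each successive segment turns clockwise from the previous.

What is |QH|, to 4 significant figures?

22.33

Q is at the origin; QD runs at 166.8° with length 19.8, so D = (-19.28, 4.521). ∠QDM = 35.8° gives DM at 22.60° from the x-axis; with |DM| = 15.0, M = (-5.429, 10.29). ∠DMW = 95.0° gives MW at -62.40° from the x-axis; with |MW| = 9.0, W = (-1.259, 2.310). ∠MWR = 130.1° gives WR at -112.3° from the x-axis; with |WR| = 20.0, R = (-8.848, -16.19). ∠WRH = 92.3° gives RH at 160.0° from the x-axis; with |RH| = 10.1, H = (-18.34, -12.74). Then |QH| = |H − Q| = 22.33.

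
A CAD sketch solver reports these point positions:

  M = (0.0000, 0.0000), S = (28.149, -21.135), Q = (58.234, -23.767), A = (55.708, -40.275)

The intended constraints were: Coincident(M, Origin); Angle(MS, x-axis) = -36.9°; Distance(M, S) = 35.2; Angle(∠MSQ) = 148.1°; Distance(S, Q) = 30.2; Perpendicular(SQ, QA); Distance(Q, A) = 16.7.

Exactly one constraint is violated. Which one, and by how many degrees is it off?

Perpendicular(SQ, QA) — off by 3.70°.

M = (0.00, 0.00) ✓; MS at -36.90° ✓; |MS| = 35.20 ✓; ∠MSQ = 148.1° ✓; |SQ| = 30.20 ✓; ∠(SQ, QA) = 93.70° ✗; |QA| = 16.70 ✓.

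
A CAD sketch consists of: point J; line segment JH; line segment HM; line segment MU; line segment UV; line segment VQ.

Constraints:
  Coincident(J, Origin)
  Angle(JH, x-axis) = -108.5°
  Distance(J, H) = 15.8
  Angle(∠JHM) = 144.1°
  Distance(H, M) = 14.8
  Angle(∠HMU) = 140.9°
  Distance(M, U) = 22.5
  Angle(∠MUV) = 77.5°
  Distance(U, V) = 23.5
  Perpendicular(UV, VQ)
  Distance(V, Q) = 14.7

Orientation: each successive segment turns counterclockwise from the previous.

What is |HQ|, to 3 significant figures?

17.9

J is at the origin; JH runs at -108.5° with length 15.8, so H = (-5.01, -15.0). ∠JHM = 144.1° gives HM at -72.6° from the x-axis; with |HM| = 14.8, M = (-0.588, -29.1). ∠HMU = 140.9° gives MU at -33.5° from the x-axis; with |MU| = 22.5, U = (18.2, -41.5). ∠MUV = 77.5° gives UV at 69.0° from the x-axis; with |UV| = 23.5, V = (26.6, -19.6). The perpendicularity gives VQ at right angles to UV, so VQ runs at 159°; with |VQ| = 14.7, Q = (12.9, -14.3). Then |HQ| = |Q − H| = 17.9.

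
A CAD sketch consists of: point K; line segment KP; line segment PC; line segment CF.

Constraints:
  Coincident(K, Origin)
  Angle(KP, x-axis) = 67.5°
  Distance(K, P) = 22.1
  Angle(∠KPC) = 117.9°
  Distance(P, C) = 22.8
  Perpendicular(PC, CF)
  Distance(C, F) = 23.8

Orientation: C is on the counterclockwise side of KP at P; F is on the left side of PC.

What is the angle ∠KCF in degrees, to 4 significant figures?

59.49°

K is at the origin; KP runs at 67.5° with length 22.1, so P = 22.1·(cos 67.5°, sin 67.5°) = (8.457, 20.42). ∠KPC = 117.9°, so PC runs at 67.5° + (180° − 117.9°) = 129.6° from the x-axis; with |PC| = 22.8, C = P + 22.8·(cos 129.6°, sin 129.6°) = (-6.076, 37.99). The perpendicularity gives CF at right angles to PC; with |CF| = 23.8 on the left of PC, F = C + 23.8·(-0.7705, -0.6374) = (-24.41, 22.81). Then cos ∠KCF = CK·CF / (|CK||CF|), giving 59.49°.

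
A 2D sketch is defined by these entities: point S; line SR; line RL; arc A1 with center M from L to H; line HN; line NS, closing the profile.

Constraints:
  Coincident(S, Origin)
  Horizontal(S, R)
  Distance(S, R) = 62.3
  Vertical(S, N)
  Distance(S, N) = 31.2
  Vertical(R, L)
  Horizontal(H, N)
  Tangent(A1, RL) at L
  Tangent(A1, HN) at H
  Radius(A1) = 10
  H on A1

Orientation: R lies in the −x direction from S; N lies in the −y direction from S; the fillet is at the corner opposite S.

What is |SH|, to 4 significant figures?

60.90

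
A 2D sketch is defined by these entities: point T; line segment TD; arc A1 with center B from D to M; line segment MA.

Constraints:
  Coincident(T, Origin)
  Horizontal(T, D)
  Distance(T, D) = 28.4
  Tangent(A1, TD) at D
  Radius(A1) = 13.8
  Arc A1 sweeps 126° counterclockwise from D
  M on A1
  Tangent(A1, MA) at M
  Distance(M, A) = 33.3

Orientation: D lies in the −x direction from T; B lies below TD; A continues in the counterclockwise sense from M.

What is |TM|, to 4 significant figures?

45.23

Tangency of A1 to TD means the radius BD is perpendicular to TD, so B = D + (0, -13.8) = (-28.40, -13.80). On A1, D sits at bearing 90° from B; a 126° counterclockwise sweep puts M at bearing 216°, so M = B + 13.8·(cos 216°, sin 216°) = (-39.56, -21.91). Then |TM| = |M − T| = 45.23.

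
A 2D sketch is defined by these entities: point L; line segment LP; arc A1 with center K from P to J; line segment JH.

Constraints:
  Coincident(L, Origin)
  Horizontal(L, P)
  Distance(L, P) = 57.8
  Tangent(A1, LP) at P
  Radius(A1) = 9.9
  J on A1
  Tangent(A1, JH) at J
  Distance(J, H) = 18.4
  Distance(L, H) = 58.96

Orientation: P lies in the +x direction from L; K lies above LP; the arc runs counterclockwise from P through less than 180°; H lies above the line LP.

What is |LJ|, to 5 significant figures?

66.754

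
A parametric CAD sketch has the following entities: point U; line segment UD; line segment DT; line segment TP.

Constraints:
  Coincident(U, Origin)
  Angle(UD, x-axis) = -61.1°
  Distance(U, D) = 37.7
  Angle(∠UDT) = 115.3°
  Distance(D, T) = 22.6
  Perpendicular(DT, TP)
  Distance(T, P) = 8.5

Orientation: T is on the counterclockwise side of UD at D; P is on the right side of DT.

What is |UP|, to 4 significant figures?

57.55

∠UDT = 115.3°, so DT runs at -61.1° + (180° − 115.3°) = 3.600° from the x-axis; with |DT| = 22.6, T = D + 22.6·(cos 3.600°, sin 3.600°) = (40.78, -31.59). DT is perpendicular to TP; with |TP| = 8.5 on the right of DT, P = T + 8.5·(0.06279, -0.9980) = (41.31, -40.07). Then |UP| = |P − U| = 57.55.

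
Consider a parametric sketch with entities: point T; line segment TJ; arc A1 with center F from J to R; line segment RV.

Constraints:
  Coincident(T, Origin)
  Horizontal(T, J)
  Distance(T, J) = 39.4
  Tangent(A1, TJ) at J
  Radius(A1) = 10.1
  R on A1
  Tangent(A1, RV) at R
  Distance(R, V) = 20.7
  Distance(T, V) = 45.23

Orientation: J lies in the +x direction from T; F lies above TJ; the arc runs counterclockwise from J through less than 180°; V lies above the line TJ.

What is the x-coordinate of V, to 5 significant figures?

32.040

T is at the origin; T and J share the same y with |TJ| = 39.4 and J on the +x side, so J = (39.400, 0.0000). Tangency of A1 to TJ means the radius FJ is perpendicular to TJ, so F = J + (0, 10.1) = (39.400, 10.100). Since FR ⟂ RV (tangency), |FV| = √(10.1² + 20.7²) = 23.033 regardless of where R sits on A1. So V lies on both circle(T, 45.23) and circle(F, 23.033); the above-TJ intersection is V = (32.040, 31.925). R is the foot of the tangent from V: R = (46.586, 17.197).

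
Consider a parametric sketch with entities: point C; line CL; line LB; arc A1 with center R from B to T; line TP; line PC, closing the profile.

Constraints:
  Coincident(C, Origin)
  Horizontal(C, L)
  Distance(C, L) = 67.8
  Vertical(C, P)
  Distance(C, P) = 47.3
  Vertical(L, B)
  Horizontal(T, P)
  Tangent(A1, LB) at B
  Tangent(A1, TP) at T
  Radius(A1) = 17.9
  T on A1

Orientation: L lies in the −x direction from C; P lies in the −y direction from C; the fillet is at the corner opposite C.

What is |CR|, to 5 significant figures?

57.917

CP is vertical with |CP| = 47.3 and P on the −y side, so P = (0.0000, -47.300). The virtual corner opposite C is at (-67.800, -47.300). Tangency of A1 to LB means the radius RB is perpendicular to LB and A1 meets TP tangentially, so RT is at right angles to TP, with radius 17.9, so the center R sits 17.9 in from both sides at R = (-49.900, -29.400). Then |CR| = |R − C| = 57.917.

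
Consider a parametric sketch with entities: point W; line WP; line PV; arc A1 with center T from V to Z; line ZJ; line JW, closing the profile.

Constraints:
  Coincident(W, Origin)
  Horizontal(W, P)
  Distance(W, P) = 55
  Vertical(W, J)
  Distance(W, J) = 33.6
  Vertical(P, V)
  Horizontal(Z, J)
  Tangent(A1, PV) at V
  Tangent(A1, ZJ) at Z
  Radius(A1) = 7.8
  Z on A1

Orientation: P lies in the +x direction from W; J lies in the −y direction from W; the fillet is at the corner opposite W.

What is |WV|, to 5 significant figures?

60.751

The virtual corner opposite W is at (55.000, -33.600). A1 meets PV tangentially, so TV is at right angles to PV and the tangent condition forces TZ to be normal to ZJ, with radius 7.8, so the center T sits 7.8 in from both sides at T = (47.200, -25.800). That places the tangent points at V = (55.000, -25.800) on PV and Z = (47.200, -33.600) on ZJ. Then |WV| = |V − W| = 60.751.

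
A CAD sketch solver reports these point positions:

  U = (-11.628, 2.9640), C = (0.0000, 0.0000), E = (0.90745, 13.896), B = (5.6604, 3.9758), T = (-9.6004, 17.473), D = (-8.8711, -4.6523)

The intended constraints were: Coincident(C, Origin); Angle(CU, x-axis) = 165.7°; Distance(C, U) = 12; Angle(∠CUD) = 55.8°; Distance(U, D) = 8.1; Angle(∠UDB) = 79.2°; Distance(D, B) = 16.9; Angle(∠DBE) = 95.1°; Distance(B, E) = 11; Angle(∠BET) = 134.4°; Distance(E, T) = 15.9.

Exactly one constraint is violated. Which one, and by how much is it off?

Distance(E, T) = 15.9 — off by 4.80.

C = (0.00, 0.00) ✓; CU at 165.7° ✓; |CU| = 12.00 ✓; ∠CUD = 55.80° ✓; |UD| = 8.100 ✓; ∠UDB = 79.20° ✓; |DB| = 16.90 ✓; ∠DBE = 95.10° ✓; |BE| = 11.00 ✓; ∠BET = 134.4° ✓; |ET| = 11.10 ✗.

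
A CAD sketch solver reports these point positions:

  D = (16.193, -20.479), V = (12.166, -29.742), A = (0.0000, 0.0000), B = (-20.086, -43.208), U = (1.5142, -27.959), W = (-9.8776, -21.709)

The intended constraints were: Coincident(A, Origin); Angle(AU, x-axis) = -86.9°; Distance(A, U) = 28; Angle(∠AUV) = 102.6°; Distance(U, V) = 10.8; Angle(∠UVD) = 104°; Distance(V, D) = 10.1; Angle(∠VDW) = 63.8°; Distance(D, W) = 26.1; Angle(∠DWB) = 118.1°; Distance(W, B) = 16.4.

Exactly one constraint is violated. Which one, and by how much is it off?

Distance(W, B) = 16.4 — off by 7.40.

A = (0.00, 0.00) ✓; AU at -86.90° ✓; |AU| = 28.00 ✓; ∠AUV = 102.6° ✓; |UV| = 10.80 ✓; ∠UVD = 104.0° ✓; |VD| = 10.10 ✓; ∠VDW = 63.80° ✓; |DW| = 26.10 ✓; ∠DWB = 118.1° ✓; |WB| = 23.80 ✗.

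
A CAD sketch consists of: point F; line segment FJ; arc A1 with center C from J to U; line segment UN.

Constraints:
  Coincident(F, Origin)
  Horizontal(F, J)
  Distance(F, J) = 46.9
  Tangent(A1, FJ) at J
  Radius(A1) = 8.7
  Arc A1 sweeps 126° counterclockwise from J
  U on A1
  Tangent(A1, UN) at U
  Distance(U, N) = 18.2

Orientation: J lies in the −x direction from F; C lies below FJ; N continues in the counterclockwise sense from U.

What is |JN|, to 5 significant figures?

28.771

F is at the origin; F and J share the same y with |FJ| = 46.9 and J on the −x side, so J = (-46.900, 0.0000). Since A1 is tangent to FJ there, CJ ⟂ FJ, so C = J + (0, -8.7) = (-46.900, -8.7000). On A1, J sits at bearing 90° from C; a 126° counterclockwise sweep puts U at bearing 216°, so U = C + 8.7·(cos 216°, sin 216°) = (-53.938, -13.814). The tangent condition forces CU to be normal to UN, so UN runs along (−sin 216°, cos 216°); with |UN| = 18.2, N = (-43.241, -28.538). Then |JN| = |N − J| = 28.771.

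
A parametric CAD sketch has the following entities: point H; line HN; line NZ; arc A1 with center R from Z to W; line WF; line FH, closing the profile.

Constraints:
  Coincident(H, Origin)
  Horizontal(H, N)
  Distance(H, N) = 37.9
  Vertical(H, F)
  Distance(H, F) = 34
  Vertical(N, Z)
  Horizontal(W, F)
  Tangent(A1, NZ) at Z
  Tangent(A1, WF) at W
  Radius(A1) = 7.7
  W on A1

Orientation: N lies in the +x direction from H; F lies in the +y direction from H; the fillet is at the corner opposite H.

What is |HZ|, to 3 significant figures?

46.1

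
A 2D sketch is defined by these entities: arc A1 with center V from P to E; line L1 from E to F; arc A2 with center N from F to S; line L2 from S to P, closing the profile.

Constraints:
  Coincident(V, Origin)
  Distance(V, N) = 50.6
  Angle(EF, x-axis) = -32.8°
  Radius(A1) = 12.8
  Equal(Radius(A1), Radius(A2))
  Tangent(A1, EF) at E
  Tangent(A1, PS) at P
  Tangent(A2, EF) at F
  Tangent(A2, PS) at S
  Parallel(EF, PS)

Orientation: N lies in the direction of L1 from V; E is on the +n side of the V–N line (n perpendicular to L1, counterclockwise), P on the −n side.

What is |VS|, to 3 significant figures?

52.2

The slot axis is L1's direction at -32.8°, so u = (cos -32.8°, sin -32.8°) = (0.841, -0.542) and n = (−sin -32.8°, cos -32.8°) = (0.542, 0.841). V is at the origin and N lies 50.6 along u from V, so N = 50.6·u = (42.5, -27.4). Tangency of A1 to both parallel lines with radius 12.8 puts E and P at V ± 12.8·n: E = (6.93, 10.8), P = (-6.93, -10.8). Equal radii place F and S the same way about N: F = N + 12.8·n = (49.5, -16.7), S = N − 12.8·n = (35.6, -38.2). Then |VS| = |S − V| = 52.2.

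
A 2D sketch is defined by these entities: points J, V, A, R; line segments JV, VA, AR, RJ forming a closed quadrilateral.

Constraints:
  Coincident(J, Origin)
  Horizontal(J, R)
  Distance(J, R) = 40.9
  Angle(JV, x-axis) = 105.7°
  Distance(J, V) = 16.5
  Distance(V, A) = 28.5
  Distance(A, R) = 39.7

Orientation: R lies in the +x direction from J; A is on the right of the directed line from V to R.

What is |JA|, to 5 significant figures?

12.002

J is at the origin; J and R share the same y with |JR| = 40.9 and R in +x, so R = (40.9, 0). JV runs at 105.7° with |JV| = 16.5, so V = (-4.4649, 15.884). A is determined by |VA| = 28.5 and |AR| = 39.7 together: it lies at the intersection of circle(V, 28.5) and circle(R, 39.7). With |VR| = 48.065, the foot of the radical line on VR is 16.087 from V and the perpendicular offset is √(28.5² − 16.087²) = 23.526. Taking the right-of-VR solution: A = (2.9435, -11.636).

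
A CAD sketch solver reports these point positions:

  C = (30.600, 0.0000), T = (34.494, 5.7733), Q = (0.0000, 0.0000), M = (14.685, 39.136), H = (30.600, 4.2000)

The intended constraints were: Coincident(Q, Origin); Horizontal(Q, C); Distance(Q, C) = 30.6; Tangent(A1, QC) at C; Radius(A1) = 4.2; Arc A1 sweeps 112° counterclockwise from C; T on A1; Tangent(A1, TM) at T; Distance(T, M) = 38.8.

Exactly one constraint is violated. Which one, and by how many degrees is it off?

Tangent(A1, TM) at T — off by 8.70°.

Q = (0.00, 0.00) ✓; Q.y = 0.00, C.y = 0.00 ✓; |QC| = 30.60 ✓; ∠(HC, CQ) = 90.00° ✓; |HC| = 4.200 ✓; bearing(H→T) − bearing(H→C) = 112.0° ✓; |HT| = 4.200 ✓; ∠(HT, TM) = 81.30° ✗; |TM| = 38.80 ✓.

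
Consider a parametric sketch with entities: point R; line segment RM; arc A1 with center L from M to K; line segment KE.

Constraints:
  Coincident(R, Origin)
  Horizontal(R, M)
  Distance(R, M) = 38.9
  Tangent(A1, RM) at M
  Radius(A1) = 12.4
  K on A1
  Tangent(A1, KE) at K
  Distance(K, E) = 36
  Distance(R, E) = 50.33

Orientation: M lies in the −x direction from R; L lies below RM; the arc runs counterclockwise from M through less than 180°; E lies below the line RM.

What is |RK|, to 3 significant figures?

52.0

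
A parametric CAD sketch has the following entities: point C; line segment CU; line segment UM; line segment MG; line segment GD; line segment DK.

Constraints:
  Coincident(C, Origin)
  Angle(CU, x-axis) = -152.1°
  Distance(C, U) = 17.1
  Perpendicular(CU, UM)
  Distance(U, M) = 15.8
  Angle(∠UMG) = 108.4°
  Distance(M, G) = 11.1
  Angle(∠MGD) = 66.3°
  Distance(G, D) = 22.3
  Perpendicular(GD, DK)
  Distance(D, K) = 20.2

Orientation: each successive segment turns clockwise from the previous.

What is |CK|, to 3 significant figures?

28.8

C is at the origin; CU runs at -152.1° with length 17.1, so U = (-15.1, -8.00). The perpendicularity gives UM at right angles to CU, so UM runs at 118°; with |UM| = 15.8, M = (-22.5, 5.96). ∠UMG = 108.4° gives MG at 46.3° from the x-axis; with |MG| = 11.1, G = (-14.8, 14.0). ∠MGD = 66.3° gives GD at -67.4° from the x-axis; with |GD| = 22.3, D = (-6.27, -6.60). GD ⟂ DK, so DK runs at -157°; with |DK| = 20.2, K = (-24.9, -14.4). Then |CK| = |K − C| = 28.8.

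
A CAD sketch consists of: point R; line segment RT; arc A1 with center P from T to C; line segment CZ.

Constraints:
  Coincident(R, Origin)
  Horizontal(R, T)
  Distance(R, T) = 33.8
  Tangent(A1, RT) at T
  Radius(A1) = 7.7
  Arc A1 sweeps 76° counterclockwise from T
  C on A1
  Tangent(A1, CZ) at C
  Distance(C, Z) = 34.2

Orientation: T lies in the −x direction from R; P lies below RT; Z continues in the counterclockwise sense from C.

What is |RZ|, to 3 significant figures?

63.1

R is at the origin; R and T share the same y with |RT| = 33.8 and T on the −x side, so T = (-33.8, 0.00). Since A1 is tangent to RT there, PT ⟂ RT, so P = T + (0, -7.7) = (-33.8, -7.70). On A1, T sits at bearing 90° from P; a 76° counterclockwise sweep puts C at bearing 166°, so C = P + 7.7·(cos 166°, sin 166°) = (-41.3, -5.84). Since A1 is tangent to CZ there, PC ⟂ CZ, so CZ runs along (−sin 166°, cos 166°); with |CZ| = 34.2, Z = (-49.5, -39.0). Then |RZ| = |Z − R| = 63.1.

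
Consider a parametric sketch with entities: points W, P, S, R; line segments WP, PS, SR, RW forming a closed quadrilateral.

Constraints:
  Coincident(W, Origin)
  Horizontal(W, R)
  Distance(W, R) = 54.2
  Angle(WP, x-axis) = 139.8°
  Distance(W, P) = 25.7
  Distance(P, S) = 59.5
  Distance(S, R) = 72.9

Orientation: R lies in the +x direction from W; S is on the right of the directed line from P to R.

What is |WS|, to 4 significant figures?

41.72

Checks: |PS| = 59.50 ✓; |SR| = 72.90 ✓.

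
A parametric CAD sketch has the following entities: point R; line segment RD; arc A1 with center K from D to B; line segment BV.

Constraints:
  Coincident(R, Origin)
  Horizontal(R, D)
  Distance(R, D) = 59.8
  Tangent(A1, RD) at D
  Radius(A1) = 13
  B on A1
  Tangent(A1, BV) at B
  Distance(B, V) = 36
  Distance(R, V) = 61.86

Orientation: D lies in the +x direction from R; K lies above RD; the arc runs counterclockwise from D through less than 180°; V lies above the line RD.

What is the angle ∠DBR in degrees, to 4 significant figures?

51.14°

Checks: |KB| = 13.00 ✓; ∠(KB, BV) = 90.00° ✓; |BV| = 36.00 ✓; |RV| = 61.86 ✓.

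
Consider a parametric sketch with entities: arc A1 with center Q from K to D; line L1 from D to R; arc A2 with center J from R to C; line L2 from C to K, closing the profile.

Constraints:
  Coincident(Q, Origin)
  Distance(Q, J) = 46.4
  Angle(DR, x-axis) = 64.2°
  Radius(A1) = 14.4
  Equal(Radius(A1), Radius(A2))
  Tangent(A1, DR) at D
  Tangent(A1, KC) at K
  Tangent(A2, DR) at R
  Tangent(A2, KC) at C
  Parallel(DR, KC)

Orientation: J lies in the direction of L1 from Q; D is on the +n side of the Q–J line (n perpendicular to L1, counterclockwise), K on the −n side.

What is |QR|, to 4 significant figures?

48.58

The slot axis is L1's direction at 64.2°, so u = (cos 64.2°, sin 64.2°) = (0.4352, 0.9003) and n = (−sin 64.2°, cos 64.2°) = (-0.9003, 0.4352). Q is at the origin and J lies 46.4 along u from Q, so J = 46.4·u = (20.19, 41.77). Tangency of A1 to both parallel lines with radius 14.4 puts D and K at Q ± 14.4·n: D = (-12.96, 6.267), K = (12.96, -6.267). Equal radii place R and C the same way about J: R = J + 14.4·n = (7.230, 48.04), C = J − 14.4·n = (33.16, 35.51). Then |QR| = |R − Q| = 48.58.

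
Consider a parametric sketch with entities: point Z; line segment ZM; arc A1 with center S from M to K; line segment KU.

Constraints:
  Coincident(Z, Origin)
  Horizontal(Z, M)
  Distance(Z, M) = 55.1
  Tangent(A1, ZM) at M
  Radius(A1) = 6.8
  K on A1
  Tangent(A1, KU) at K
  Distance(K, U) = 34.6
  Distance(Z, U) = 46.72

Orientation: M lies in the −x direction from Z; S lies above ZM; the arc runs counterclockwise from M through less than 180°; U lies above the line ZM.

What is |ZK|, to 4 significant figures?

49.28

Z is at the origin; Z and M share the same y with |ZM| = 55.1 and M on the −x side, so M = (-55.10, 0.000). A1 meets ZM tangentially, so SM is at right angles to ZM, so S = M + (0, 6.8) = (-55.10, 6.800). Since SK ⟂ KU (tangency), |SU| = √(6.8² + 34.6²) = 35.26 regardless of where K sits on A1. So U lies on both circle(Z, 46.72) and circle(S, 35.26); the above-ZM intersection is U = (-32.33, 33.73). K is the foot of the tangent from U: K = (-49.16, 3.493).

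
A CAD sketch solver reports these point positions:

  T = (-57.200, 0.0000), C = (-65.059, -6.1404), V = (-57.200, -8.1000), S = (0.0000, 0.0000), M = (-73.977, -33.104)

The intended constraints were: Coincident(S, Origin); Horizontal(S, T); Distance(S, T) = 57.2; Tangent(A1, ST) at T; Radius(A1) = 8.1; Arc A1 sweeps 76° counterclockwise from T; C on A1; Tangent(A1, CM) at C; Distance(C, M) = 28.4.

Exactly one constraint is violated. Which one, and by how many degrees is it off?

Tangent(A1, CM) at C — off by 4.30°.

S = (0.00, 0.00) ✓; S.y = 0.00, T.y = 0.00 ✓; |ST| = 57.20 ✓; ∠(VT, TS) = 90.00° ✓; |VT| = 8.100 ✓; bearing(V→C) − bearing(V→T) = 76.00° ✓; |VC| = 8.100 ✓; ∠(VC, CM) = 94.30° ✗; |CM| = 28.40 ✓.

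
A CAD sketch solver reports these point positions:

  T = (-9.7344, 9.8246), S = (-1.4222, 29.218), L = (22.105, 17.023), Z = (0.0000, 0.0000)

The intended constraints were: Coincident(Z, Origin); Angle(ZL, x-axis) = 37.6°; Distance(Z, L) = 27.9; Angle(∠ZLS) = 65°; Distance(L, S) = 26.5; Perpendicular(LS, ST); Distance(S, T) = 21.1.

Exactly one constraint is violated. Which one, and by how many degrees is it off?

Perpendicular(LS, ST) — off by 4.20°.

Z = (0.00, 0.00) ✓; ZL at 37.60° ✓; |ZL| = 27.90 ✓; ∠ZLS = 65.00° ✓; |LS| = 26.50 ✓; ∠(LS, ST) = 94.20° ✗; |ST| = 21.10 ✓.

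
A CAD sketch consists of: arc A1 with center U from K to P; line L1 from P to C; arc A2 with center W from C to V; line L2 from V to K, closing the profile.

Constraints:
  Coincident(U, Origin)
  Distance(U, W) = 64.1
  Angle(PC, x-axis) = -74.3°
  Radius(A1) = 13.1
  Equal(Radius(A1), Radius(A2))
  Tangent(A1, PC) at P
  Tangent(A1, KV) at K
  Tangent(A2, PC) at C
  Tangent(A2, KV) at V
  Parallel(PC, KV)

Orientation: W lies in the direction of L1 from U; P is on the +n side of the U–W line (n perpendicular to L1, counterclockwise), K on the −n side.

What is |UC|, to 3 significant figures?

65.4

The slot axis is L1's direction at -74.3°, so u = (cos -74.3°, sin -74.3°) = (0.271, -0.963) and n = (−sin -74.3°, cos -74.3°) = (0.963, 0.271). U is at the origin and W lies 64.1 along u from U, so W = 64.1·u = (17.3, -61.7). Tangency of A1 to both parallel lines with radius 13.1 puts P and K at U ± 13.1·n: P = (12.6, 3.54), K = (-12.6, -3.54). Equal radii place C and V the same way about W: C = W + 13.1·n = (30.0, -58.2), V = W − 13.1·n = (4.73, -65.3). Then |UC| = |C − U| = 65.4.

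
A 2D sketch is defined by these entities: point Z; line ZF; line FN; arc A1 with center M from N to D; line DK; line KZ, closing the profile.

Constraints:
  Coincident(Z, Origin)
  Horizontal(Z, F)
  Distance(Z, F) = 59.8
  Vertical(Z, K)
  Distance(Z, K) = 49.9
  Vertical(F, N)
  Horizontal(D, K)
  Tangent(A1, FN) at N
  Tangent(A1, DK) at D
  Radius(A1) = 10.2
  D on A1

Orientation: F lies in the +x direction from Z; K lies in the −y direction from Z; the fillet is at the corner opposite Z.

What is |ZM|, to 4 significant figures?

63.53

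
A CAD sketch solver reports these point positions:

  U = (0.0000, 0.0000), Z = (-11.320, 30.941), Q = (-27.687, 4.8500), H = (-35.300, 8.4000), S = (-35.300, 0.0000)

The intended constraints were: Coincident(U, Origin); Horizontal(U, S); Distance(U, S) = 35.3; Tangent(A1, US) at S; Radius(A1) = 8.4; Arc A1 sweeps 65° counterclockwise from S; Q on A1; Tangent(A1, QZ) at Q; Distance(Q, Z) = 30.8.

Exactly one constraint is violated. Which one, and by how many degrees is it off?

Tangent(A1, QZ) at Q — off by 7.10°.

U = (0.00, 0.00) ✓; U.y = 0.00, S.y = 0.00 ✓; |US| = 35.30 ✓; ∠(HS, SU) = 90.00° ✓; |HS| = 8.400 ✓; bearing(H→Q) − bearing(H→S) = 65.00° ✓; |HQ| = 8.400 ✓; ∠(HQ, QZ) = 97.10° ✗; |QZ| = 30.80 ✓.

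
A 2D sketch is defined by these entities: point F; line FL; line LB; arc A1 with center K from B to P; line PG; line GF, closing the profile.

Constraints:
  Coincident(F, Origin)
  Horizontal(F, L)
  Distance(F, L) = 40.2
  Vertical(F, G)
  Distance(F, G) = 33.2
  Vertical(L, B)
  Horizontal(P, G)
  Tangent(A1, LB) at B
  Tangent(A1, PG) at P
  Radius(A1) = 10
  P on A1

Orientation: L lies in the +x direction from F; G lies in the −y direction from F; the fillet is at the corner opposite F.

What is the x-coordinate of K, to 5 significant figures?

30.200

F is at the origin; F and L share the same y with |FL| = 40.2 and L on the +x side, so L = (40.200, 0.0000). FG is vertical with |FG| = 33.2 and G on the −y side, so G = (0.0000, -33.200). The virtual corner opposite F is at (40.200, -33.200). A1 meets LB tangentially, so KB is at right angles to LB and since A1 is tangent to PG there, KP ⟂ PG, with radius 10.0, so the center K sits 10.0 in from both sides at K = (30.200, -23.200). So K.x = 30.200.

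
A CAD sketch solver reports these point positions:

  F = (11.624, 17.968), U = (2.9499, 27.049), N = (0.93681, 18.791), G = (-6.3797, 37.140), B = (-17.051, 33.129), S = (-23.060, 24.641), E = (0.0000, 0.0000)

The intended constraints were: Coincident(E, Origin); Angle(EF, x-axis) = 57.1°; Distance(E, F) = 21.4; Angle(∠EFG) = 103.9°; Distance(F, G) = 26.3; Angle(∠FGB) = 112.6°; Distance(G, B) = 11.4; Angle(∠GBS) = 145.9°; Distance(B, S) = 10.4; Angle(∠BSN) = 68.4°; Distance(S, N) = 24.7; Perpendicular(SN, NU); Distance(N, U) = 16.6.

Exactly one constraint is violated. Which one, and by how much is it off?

Distance(N, U) = 16.6 — off by 8.10.

E = (0.00, 0.00) ✓; EF at 57.10° ✓; |EF| = 21.40 ✓; ∠EFG = 103.9° ✓; |FG| = 26.30 ✓; ∠FGB = 112.6° ✓; |GB| = 11.40 ✓; ∠GBS = 145.9° ✓; |BS| = 10.40 ✓; ∠BSN = 68.40° ✓; |SN| = 24.70 ✓; ∠(SN, NU) = 90.00° ✓; |NU| = 8.500 ✗.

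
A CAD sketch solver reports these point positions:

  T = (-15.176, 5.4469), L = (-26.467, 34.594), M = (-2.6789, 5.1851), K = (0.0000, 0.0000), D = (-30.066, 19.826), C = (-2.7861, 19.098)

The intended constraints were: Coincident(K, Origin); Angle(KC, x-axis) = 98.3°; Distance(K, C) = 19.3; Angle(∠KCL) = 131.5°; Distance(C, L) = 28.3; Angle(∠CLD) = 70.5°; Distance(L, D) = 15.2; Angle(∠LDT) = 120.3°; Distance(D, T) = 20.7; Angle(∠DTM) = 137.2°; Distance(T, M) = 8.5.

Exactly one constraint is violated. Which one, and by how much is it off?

Distance(T, M) = 8.5 — off by 4.00.

K = (0.00, 0.00) ✓; KC at 98.30° ✓; |KC| = 19.30 ✓; ∠KCL = 131.5° ✓; |CL| = 28.30 ✓; ∠CLD = 70.50° ✓; |LD| = 15.20 ✓; ∠LDT = 120.3° ✓; |DT| = 20.70 ✓; ∠DTM = 137.2° ✓; |TM| = 12.50 ✗.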